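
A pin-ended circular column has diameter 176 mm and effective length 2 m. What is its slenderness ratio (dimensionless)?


Radius of gyration r = d / 4 = 176 / 4 = 44.0 mm
L_eff = 2000.0 mm
Slenderness ratio = L / r = 2000.0 / 44.0 = 45.45 (dimensionless)

45.45 (dimensionless)


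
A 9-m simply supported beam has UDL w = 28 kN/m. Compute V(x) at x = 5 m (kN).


R_A = w * L / 2 = 28 * 9 / 2 = 126.0 kN
V(x) = R_A - w * x = 126.0 - 28 * 5
= -14.0 kN

-14.0 kN


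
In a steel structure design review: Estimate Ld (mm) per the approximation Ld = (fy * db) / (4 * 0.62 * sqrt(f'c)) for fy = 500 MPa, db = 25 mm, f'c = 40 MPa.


Ld = (fy * db) / (4 * 0.62 * sqrt(f'c))
= (500 * 25) / (4 * 0.62 * sqrt(40))
= 12500 / 15.6849
= 796.94 mm

796.94 mm


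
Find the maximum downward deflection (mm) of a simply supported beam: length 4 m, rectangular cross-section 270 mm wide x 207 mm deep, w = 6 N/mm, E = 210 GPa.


I = 270 * 207^3 / 12 = 199569217.5 mm^4
L = 4000.0 mm, w = 6 N/mm, E = 210000.0 MPa
delta = 5 * w * L^4 / (384 * E * I)
= 5 * 6 * 4000.0^4 / (384 * 210000.0 * 199569217.5)
= 0.4772 mm

0.4772 mm


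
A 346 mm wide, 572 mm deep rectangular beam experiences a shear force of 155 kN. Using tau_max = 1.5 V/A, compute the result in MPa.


A = b * h = 346 * 572 = 197912 mm^2
V = 155 kN = 155000.0 N
tau_max = 1.5 * V / A = 1.5 * 155000.0 / 197912
= 1.1748 MPa

1.1748 MPa


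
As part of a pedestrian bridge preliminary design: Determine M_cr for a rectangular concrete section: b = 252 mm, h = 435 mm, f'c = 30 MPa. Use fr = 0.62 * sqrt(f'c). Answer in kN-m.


fr = 0.62 * sqrt(30) = 0.62 * 5.4772 = 3.3959 MPa
I = 252 * 435^3 / 12 = 1728570375.0 mm^4
y_t = 217.5 mm
M_cr = fr * I / y_t = 3.3959 * 1728570375.0 / 217.5 N-mm
= 26.9886 kN-m

26.9886 kN-m


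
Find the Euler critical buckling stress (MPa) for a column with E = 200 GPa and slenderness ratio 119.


sigma_cr = pi^2 * E / lambda^2
= 9.8696 * 200000.0 / 119^2
= 9.8696 * 200000.0 / 14161
= 139.3913 MPa

139.3913 MPa


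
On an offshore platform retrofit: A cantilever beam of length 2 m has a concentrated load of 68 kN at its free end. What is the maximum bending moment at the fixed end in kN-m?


For a cantilever with a point load at the free end:
M_max = P * L = 68 * 2 = 136 kN-m

136 kN-m


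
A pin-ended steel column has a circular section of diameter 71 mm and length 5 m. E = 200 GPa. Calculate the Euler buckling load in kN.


I = pi * d^4 / 64 = 1247392.97 mm^4
L = 5000.0 mm
P_cr = pi^2 * E * I / L^2
= 9.8696 * 200000.0 * 1247392.97 / 5000.0^2
= 98490.2 N = 98.4902 kN

98.4902 kN


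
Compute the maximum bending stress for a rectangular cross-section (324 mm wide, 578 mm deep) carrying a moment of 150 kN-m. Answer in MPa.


I = b * h^3 / 12 = 324 * 578^3 / 12 = 5213714904.0 mm^4
y = h / 2 = 578 / 2 = 289.0 mm
M = 150 kN-m = 150000000.0 N-mm
sigma = M * y / I = 150000000.0 * 289.0 / 5213714904.0
= 8.31 MPa

8.31 MPa


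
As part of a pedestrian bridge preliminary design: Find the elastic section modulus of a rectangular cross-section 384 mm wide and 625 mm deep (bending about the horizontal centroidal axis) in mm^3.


S = b * h^2 / 6
= 384 * 625^2 / 6
= 384 * 390625 / 6
= 25000000.0 mm^3

25000000.0 mm^3


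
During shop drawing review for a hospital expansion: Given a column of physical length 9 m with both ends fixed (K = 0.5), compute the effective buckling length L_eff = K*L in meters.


L_eff = K * L
= 0.5 * 9
= 4.5 m

4.5 m


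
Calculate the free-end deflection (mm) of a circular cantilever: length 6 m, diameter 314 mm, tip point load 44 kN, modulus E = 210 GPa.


I = pi * d^4 / 64 = pi * 314^4 / 64 = 477186876.19 mm^4
L = 6000.0 mm, P = 44000.0 N, E = 210000.0 MPa
delta = P * L^3 / (3 * E * I)
= 44000.0 * 6000.0^3 / (3 * 210000.0 * 477186876.19)
= 31.6138 mm

31.6138 mm


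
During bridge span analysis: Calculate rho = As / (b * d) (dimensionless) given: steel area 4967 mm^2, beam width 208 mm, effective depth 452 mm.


rho = As / (b * d)
= 4967 / (208 * 452)
= 4967 / 94016
= 0.052831 (dimensionless)

0.052831 (dimensionless)


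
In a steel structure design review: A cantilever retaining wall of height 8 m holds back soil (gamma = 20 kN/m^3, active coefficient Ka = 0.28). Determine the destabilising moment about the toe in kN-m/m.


Pa = 0.5 * Ka * gamma * H^2
= 0.5 * 0.28 * 20 * 8^2
= 179.2 kN/m
Arm = H / 3 = 8 / 3 = 2.6667 m
Mo = Pa * arm = Pa * H / 3 = 179.2 * 8 / 3 = 477.8667 kN-m/m

477.8667 kN-m/m


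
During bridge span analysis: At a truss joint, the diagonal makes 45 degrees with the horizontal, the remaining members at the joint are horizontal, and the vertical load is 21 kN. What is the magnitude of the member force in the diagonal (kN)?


At the joint, only the diagonal has a vertical component, so vertical equilibrium gives:
F * sin(45) = 21
F = 21 / sin(45)
= 21 / 0.707107
= 29.7 kN

29.7 kN


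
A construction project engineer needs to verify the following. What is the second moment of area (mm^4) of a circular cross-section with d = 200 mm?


r = d / 2 = 200 / 2 = 100.0 mm
I = pi * r^4 / 4 = pi * 100.0^4 / 4
= 78539816.34 mm^4

78539816.34 mm^4


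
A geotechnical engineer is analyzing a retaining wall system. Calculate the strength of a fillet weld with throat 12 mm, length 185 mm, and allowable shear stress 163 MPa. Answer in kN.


Strength = throat * length * allowable stress
= 12 * 185 * 163 N
= 361860 N
= 361.86 kN

361.86 kN


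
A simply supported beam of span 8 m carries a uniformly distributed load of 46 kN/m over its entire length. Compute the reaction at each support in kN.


Total load = w * L = 46 * 8 = 368 kN
By symmetry, each reaction R = total / 2 = 368 / 2 = 184.0 kN

184.0 kN


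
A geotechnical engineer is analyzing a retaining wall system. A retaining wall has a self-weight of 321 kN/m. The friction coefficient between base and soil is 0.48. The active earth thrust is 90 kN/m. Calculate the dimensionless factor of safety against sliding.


Resisting force = mu * W = 0.48 * 321 = 154.08 kN/m
FOS = Resisting / Driving = 154.08 / 90
= 1.712 (dimensionless)

1.712 (dimensionless)


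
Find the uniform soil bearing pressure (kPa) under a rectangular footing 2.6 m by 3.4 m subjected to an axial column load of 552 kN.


A = 2.6 * 3.4 = 8.84 m^2
q = P / A = 552 / 8.84
= 62.4434 kPa

62.4434 kPa


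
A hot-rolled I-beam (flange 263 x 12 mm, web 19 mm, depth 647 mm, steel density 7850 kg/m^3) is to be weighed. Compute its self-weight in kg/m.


A_flanges = 2 * 263 * 12 = 6312 mm^2
A_web = (647 - 2 * 12) * 19 = 11837 mm^2
A_total = 6312 + 11837 = 18149 mm^2 = 0.018149 m^2
Weight = rho * A = 7850 * 0.018149 = 142.4697 kg/m

142.4697 kg/m


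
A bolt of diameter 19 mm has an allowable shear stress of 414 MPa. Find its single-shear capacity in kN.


A = pi * d^2 / 4 = pi * 19^2 / 4 = 283.5287 mm^2
V = f_v * A / 1000 = 414 * 283.5287 / 1000
= 117.3809 kN

117.3809 kN


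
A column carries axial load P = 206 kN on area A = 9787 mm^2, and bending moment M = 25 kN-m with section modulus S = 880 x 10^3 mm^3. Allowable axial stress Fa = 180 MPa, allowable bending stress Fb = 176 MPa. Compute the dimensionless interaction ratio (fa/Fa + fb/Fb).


f_a = P / A = 206000.0 / 9787 = 21.0483 MPa
f_b = M / S = 25000000.0 / 880000.0 = 28.4091 MPa
Ratio = f_a / Fa + f_b / Fb
= 21.0483 / 180 + 28.4091 / 176
= 0.2784 (dimensionless)

0.2784 (dimensionless)


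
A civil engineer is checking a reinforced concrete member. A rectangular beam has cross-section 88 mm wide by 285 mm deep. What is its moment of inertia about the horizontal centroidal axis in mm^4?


I = b * h^3 / 12
= 88 * 285^3 / 12
= 88 * 23149125 / 12
= 169760250.0 mm^4

169760250.0 mm^4


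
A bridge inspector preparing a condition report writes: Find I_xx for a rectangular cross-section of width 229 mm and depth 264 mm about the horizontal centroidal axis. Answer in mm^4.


I = b * h^3 / 12
= 229 * 264^3 / 12
= 229 * 18399744 / 12
= 351128448.0 mm^4

351128448.0 mm^4


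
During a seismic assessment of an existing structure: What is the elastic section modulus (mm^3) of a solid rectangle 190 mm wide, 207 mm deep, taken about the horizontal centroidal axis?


S = b * h^2 / 6
= 190 * 207^2 / 6
= 190 * 42849 / 6
= 1356885.0 mm^3

1356885.0 mm^3


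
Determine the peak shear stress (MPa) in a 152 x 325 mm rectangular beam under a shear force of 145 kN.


A = b * h = 152 * 325 = 49400 mm^2
V = 145 kN = 145000.0 N
tau_max = 1.5 * V / A = 1.5 * 145000.0 / 49400
= 4.4028 MPa

4.4028 MPa


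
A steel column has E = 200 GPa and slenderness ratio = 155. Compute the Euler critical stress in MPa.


sigma_cr = pi^2 * E / lambda^2
= 9.8696 * 200000.0 / 155^2
= 9.8696 * 200000.0 / 24025
= 82.1611 MPa

82.1611 MPa


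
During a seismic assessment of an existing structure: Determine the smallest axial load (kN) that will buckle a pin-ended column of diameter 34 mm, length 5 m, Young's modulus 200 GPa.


I = pi * d^4 / 64 = 65597.24 mm^4
L = 5000.0 mm
P_cr = pi^2 * E * I / L^2
= 9.8696 * 200000.0 * 65597.24 / 5000.0^2
= 5179.35 N = 5.1794 kN

5.1794 kN


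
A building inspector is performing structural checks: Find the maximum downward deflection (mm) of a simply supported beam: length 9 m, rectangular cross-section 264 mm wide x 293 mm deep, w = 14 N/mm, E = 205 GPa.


I = 264 * 293^3 / 12 = 553382654.0 mm^4
L = 9000.0 mm, w = 14 N/mm, E = 205000.0 MPa
delta = 5 * w * L^4 / (384 * E * I)
= 5 * 14 * 9000.0^4 / (384 * 205000.0 * 553382654.0)
= 10.5428 mm

10.5428 mm


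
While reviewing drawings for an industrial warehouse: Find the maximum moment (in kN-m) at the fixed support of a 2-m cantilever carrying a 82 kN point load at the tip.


For a cantilever with a point load at the free end:
M_max = P * L = 82 * 2 = 164 kN-m

164 kN-m


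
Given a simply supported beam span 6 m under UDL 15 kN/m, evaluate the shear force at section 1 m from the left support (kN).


R_A = w * L / 2 = 15 * 6 / 2 = 45.0 kN
V(x) = R_A - w * x = 45.0 - 15 * 1
= 30.0 kN

30.0 kN


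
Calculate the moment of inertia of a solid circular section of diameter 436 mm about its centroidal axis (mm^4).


r = d / 2 = 436 / 2 = 218.0 mm
I = pi * r^4 / 4 = pi * 218.0^4 / 4
= 1773845766.37 mm^4

1773845766.37 mm^4


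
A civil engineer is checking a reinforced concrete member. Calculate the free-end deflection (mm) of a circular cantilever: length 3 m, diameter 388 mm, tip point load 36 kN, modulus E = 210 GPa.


I = pi * d^4 / 64 = pi * 388^4 / 64 = 1112491755.27 mm^4
L = 3000.0 mm, P = 36000.0 N, E = 210000.0 MPa
delta = P * L^3 / (3 * E * I)
= 36000.0 * 3000.0^3 / (3 * 210000.0 * 1112491755.27)
= 1.3868 mm

1.3868 mm


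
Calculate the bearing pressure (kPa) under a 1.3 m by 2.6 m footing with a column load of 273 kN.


A = 1.3 * 2.6 = 3.38 m^2
q = P / A = 273 / 3.38
= 80.7692 kPa

80.7692 kPa


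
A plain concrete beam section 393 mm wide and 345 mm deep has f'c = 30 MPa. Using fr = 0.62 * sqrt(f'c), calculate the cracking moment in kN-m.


fr = 0.62 * sqrt(30) = 0.62 * 5.4772 = 3.3959 MPa
I = 393 * 345^3 / 12 = 1344833718.75 mm^4
y_t = 172.5 mm
M_cr = fr * I / y_t = 3.3959 * 1344833718.75 / 172.5 N-mm
= 26.4747 kN-m

26.4747 kN-m


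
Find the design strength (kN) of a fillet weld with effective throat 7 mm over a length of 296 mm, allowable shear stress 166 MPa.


Strength = throat * length * allowable stress
= 7 * 296 * 166 N
= 343952 N
= 343.95 kN

343.95 kN


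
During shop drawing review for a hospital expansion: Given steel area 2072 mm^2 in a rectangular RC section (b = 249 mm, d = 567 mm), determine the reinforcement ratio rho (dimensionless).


rho = As / (b * d)
= 2072 / (249 * 567)
= 2072 / 141183
= 0.014676 (dimensionless)

0.014676 (dimensionless)


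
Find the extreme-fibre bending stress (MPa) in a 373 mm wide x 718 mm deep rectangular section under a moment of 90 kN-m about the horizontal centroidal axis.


I = b * h^3 / 12 = 373 * 718^3 / 12 = 11505378711.33 mm^4
y = h / 2 = 718 / 2 = 359.0 mm
M = 90 kN-m = 90000000.0 N-mm
sigma = M * y / I = 90000000.0 * 359.0 / 11505378711.33
= 2.81 MPa

2.81 MPa


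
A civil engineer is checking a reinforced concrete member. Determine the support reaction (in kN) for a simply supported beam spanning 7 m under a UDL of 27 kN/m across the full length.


Total load = w * L = 27 * 7 = 189 kN
By symmetry, each reaction R = total / 2 = 189 / 2 = 94.5 kN

94.5 kN


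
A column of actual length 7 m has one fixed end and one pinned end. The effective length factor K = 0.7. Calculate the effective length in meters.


L_eff = K * L
= 0.7 * 7
= 4.9 m

4.9 m


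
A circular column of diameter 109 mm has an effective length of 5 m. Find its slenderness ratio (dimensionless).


Radius of gyration r = d / 4 = 109 / 4 = 27.25 mm
L_eff = 5000.0 mm
Slenderness ratio = L / r = 5000.0 / 27.25 = 183.49 (dimensionless)

183.49 (dimensionless)


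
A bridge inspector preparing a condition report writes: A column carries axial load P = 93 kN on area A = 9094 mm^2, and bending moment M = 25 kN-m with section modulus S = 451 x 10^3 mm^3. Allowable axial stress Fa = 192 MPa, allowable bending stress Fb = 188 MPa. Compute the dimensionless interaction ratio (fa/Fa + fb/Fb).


f_a = P / A = 93000.0 / 9094 = 10.2265 MPa
f_b = M / S = 25000000.0 / 451000.0 = 55.4324 MPa
Ratio = f_a / Fa + f_b / Fb
= 10.2265 / 192 + 55.4324 / 188
= 0.3481 (dimensionless)

0.3481 (dimensionless)


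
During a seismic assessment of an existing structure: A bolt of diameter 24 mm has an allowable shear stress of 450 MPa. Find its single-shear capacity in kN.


A = pi * d^2 / 4 = pi * 24^2 / 4 = 452.3893 mm^2
V = f_v * A / 1000 = 450 * 452.3893 / 1000
= 203.5752 kN

203.5752 kN


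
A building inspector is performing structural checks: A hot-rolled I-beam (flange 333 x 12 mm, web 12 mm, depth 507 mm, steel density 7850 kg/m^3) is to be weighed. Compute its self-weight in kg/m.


A_flanges = 2 * 333 * 12 = 7992 mm^2
A_web = (507 - 2 * 12) * 12 = 5796 mm^2
A_total = 7992 + 5796 = 13788 mm^2 = 0.013788 m^2
Weight = rho * A = 7850 * 0.013788 = 108.2358 kg/m

108.2358 kg/m


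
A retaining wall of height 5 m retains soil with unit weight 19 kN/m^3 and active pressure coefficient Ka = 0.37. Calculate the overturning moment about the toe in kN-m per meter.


Pa = 0.5 * Ka * gamma * H^2
= 0.5 * 0.37 * 19 * 5^2
= 87.875 kN/m
Arm = H / 3 = 5 / 3 = 1.6667 m
Mo = Pa * arm = Pa * H / 3 = 87.875 * 5 / 3 = 146.4583 kN-m/m

146.4583 kN-m/m


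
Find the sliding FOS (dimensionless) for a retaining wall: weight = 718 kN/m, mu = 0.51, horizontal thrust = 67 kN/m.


Resisting force = mu * W = 0.51 * 718 = 366.18 kN/m
FOS = Resisting / Driving = 366.18 / 67
= 5.4654 (dimensionless)

5.4654 (dimensionless)


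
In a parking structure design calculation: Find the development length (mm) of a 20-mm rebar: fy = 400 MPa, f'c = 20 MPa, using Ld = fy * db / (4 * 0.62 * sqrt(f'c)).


Ld = (fy * db) / (4 * 0.62 * sqrt(f'c))
= (400 * 20) / (4 * 0.62 * sqrt(20))
= 8000 / 11.0909
= 721.31 mm

721.31 mm


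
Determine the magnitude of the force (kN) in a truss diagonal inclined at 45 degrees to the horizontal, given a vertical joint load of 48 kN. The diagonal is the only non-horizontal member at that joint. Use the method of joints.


At the joint, only the diagonal has a vertical component, so vertical equilibrium gives:
F * sin(45) = 48
F = 48 / sin(45)
= 48 / 0.707107
= 67.88 kN

67.88 kN


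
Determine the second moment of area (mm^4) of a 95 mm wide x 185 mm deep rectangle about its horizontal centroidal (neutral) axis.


I = b * h^3 / 12
= 95 * 185^3 / 12
= 95 * 6331625 / 12
= 50125364.58 mm^4

50125364.58 mm^4


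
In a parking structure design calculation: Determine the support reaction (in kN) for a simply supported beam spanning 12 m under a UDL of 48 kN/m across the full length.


Total load = w * L = 48 * 12 = 576 kN
By symmetry, each reaction R = total / 2 = 576 / 2 = 288.0 kN

288.0 kN


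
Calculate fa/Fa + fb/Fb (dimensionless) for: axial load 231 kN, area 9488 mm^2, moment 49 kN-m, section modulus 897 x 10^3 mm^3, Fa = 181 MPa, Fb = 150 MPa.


f_a = P / A = 231000.0 / 9488 = 24.3465 MPa
f_b = M / S = 49000000.0 / 897000.0 = 54.6265 MPa
Ratio = f_a / Fa + f_b / Fb
= 24.3465 / 181 + 54.6265 / 150
= 0.4987 (dimensionless)

0.4987 (dimensionless)


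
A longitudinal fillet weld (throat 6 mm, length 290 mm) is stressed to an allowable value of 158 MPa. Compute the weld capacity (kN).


Strength = throat * length * allowable stress
= 6 * 290 * 158 N
= 274920 N
= 274.92 kN

274.92 kN


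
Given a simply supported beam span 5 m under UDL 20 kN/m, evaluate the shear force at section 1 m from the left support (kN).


R_A = w * L / 2 = 20 * 5 / 2 = 50.0 kN
V(x) = R_A - w * x = 50.0 - 20 * 1
= 30.0 kN

30.0 kN


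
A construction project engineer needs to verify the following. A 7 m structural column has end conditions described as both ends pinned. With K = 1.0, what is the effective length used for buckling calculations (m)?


L_eff = K * L
= 1.0 * 7
= 7.0 m

7.0 m


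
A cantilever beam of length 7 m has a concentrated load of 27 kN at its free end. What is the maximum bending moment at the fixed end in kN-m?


For a cantilever with a point load at the free end:
M_max = P * L = 27 * 7 = 189 kN-m

189 kN-m


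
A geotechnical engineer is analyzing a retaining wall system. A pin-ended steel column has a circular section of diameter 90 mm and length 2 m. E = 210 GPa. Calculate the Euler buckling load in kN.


I = pi * d^4 / 64 = 3220623.34 mm^4
L = 2000.0 mm
P_cr = pi^2 * E * I / L^2
= 9.8696 * 210000.0 * 3220623.34 / 2000.0^2
= 1668779.61 N = 1668.7796 kN

1668.7796 kN


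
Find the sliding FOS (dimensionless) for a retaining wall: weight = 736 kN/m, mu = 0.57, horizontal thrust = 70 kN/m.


Resisting force = mu * W = 0.57 * 736 = 419.52 kN/m
FOS = Resisting / Driving = 419.52 / 70
= 5.9931 (dimensionless)

5.9931 (dimensionless)


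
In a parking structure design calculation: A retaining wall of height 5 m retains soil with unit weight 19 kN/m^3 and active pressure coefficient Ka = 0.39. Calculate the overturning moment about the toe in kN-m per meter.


Pa = 0.5 * Ka * gamma * H^2
= 0.5 * 0.39 * 19 * 5^2
= 92.625 kN/m
Arm = H / 3 = 5 / 3 = 1.6667 m
Mo = Pa * arm = Pa * H / 3 = 92.625 * 5 / 3 = 154.375 kN-m/m

154.375 kN-m/m


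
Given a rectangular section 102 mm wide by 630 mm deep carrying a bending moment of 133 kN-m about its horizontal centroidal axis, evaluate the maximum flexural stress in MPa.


I = b * h^3 / 12 = 102 * 630^3 / 12 = 2125399500.0 mm^4
y = h / 2 = 630 / 2 = 315.0 mm
M = 133 kN-m = 133000000.0 N-mm
sigma = M * y / I = 133000000.0 * 315.0 / 2125399500.0
= 19.71 MPa

19.71 MPa


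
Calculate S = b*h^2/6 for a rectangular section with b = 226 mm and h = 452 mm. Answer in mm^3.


S = b * h^2 / 6
= 226 * 452^2 / 6
= 226 * 204304 / 6
= 7695450.67 mm^3

7695450.67 mm^3


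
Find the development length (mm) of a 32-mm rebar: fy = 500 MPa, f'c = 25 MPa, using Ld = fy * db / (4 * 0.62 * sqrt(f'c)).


Ld = (fy * db) / (4 * 0.62 * sqrt(f'c))
= (500 * 32) / (4 * 0.62 * sqrt(25))
= 16000 / 12.4
= 1290.32 mm

1290.32 mm


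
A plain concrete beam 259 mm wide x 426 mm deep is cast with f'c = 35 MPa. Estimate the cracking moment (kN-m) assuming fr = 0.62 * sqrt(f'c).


fr = 0.62 * sqrt(35) = 0.62 * 5.9161 = 3.668 MPa
I = 259 * 426^3 / 12 = 1668581082.0 mm^4
y_t = 213.0 mm
M_cr = fr * I / y_t = 3.668 * 1668581082.0 / 213.0 N-mm
= 28.7338 kN-m

28.7338 kN-m


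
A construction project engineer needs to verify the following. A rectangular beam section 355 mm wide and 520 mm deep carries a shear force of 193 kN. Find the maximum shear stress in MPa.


A = b * h = 355 * 520 = 184600 mm^2
V = 193 kN = 193000.0 N
tau_max = 1.5 * V / A = 1.5 * 193000.0 / 184600
= 1.5683 MPa

1.5683 MPa


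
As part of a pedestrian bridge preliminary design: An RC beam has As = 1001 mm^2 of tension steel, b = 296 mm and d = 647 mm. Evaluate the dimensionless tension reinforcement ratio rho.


rho = As / (b * d)
= 1001 / (296 * 647)
= 1001 / 191512
= 0.005227 (dimensionless)

0.005227 (dimensionless)


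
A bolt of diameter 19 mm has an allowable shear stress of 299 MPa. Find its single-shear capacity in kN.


A = pi * d^2 / 4 = pi * 19^2 / 4 = 283.5287 mm^2
V = f_v * A / 1000 = 299 * 283.5287 / 1000
= 84.7751 kN

84.7751 kN


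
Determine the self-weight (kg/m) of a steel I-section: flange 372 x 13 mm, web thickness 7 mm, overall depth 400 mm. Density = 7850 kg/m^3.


A_flanges = 2 * 372 * 13 = 9672 mm^2
A_web = (400 - 2 * 13) * 7 = 2618 mm^2
A_total = 9672 + 2618 = 12290 mm^2 = 0.012290 m^2
Weight = rho * A = 7850 * 0.012290 = 96.4765 kg/m

96.4765 kg/m


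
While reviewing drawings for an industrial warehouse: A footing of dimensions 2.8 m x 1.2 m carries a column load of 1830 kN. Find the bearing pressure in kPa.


A = 2.8 * 1.2 = 3.36 m^2
q = P / A = 1830 / 3.36
= 544.6429 kPa

544.6429 kPa


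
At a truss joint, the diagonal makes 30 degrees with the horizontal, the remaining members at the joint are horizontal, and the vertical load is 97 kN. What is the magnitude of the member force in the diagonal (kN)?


At the joint, only the diagonal has a vertical component, so vertical equilibrium gives:
F * sin(30) = 97
F = 97 / sin(30)
= 97 / 0.5
= 194.0 kN

194.0 kN


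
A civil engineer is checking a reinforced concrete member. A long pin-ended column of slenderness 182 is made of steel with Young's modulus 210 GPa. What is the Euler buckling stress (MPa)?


sigma_cr = pi^2 * E / lambda^2
= 9.8696 * 210000.0 / 182^2
= 9.8696 * 210000.0 / 33124
= 62.5715 MPa

62.5715 MPa


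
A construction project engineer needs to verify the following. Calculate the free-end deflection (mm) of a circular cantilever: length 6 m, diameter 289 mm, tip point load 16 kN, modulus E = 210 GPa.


I = pi * d^4 / 64 = pi * 289^4 / 64 = 342421692.65 mm^4
L = 6000.0 mm, P = 16000.0 N, E = 210000.0 MPa
delta = P * L^3 / (3 * E * I)
= 16000.0 * 6000.0^3 / (3 * 210000.0 * 342421692.65)
= 16.0203 mm

16.0203 mm


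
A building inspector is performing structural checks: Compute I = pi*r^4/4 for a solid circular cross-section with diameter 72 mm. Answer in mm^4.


r = d / 2 = 72 / 2 = 36.0 mm
I = pi * r^4 / 4 = pi * 36.0^4 / 4
= 1319167.32 mm^4

1319167.32 mm^4


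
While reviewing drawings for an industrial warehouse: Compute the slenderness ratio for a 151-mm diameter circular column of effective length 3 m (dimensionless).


Radius of gyration r = d / 4 = 151 / 4 = 37.75 mm
L_eff = 3000.0 mm
Slenderness ratio = L / r = 3000.0 / 37.75 = 79.47 (dimensionless)

79.47 (dimensionless)


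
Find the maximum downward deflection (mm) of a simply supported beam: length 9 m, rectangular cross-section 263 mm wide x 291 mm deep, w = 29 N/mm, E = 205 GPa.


I = 263 * 291^3 / 12 = 540074247.75 mm^4
L = 9000.0 mm, w = 29 N/mm, E = 205000.0 MPa
delta = 5 * w * L^4 / (384 * E * I)
= 5 * 29 * 9000.0^4 / (384 * 205000.0 * 540074247.75)
= 22.3769 mm

22.3769 mm


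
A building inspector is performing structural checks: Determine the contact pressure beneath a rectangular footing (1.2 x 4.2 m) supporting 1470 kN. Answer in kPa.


A = 1.2 * 4.2 = 5.04 m^2
q = P / A = 1470 / 5.04
= 291.6667 kPa

291.6667 kPa


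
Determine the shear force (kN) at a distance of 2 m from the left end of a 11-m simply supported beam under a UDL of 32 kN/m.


R_A = w * L / 2 = 32 * 11 / 2 = 176.0 kN
V(x) = R_A - w * x = 176.0 - 32 * 2
= 112.0 kN

112.0 kN


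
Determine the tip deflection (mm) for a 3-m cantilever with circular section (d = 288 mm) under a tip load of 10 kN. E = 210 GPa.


I = pi * d^4 / 64 = pi * 288^4 / 64 = 337706834.33 mm^4
L = 3000.0 mm, P = 10000.0 N, E = 210000.0 MPa
delta = P * L^3 / (3 * E * I)
= 10000.0 * 3000.0^3 / (3 * 210000.0 * 337706834.33)
= 1.2691 mm

1.2691 mm


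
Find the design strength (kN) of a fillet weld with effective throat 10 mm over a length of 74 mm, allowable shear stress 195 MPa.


Strength = throat * length * allowable stress
= 10 * 74 * 195 N
= 144300 N
= 144.3 kN

144.3 kN


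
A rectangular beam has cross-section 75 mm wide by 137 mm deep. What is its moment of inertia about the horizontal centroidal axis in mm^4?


I = b * h^3 / 12
= 75 * 137^3 / 12
= 75 * 2571353 / 12
= 16070956.25 mm^4

16070956.25 mm^4


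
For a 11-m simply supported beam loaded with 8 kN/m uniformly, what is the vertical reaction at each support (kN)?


Total load = w * L = 8 * 11 = 88 kN
By symmetry, each reaction R = total / 2 = 88 / 2 = 44.0 kN

44.0 kN


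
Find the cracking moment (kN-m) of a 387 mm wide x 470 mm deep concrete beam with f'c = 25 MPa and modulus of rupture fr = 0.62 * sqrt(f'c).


fr = 0.62 * sqrt(25) = 0.62 * 5.0 = 3.1 MPa
I = 387 * 470^3 / 12 = 3348291750.0 mm^4
y_t = 235.0 mm
M_cr = fr * I / y_t = 3.1 * 3348291750.0 / 235.0 N-mm
= 44.169 kN-m

44.169 kN-m


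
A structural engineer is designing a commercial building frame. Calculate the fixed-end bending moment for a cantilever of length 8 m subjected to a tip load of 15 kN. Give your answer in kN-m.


For a cantilever with a point load at the free end:
M_max = P * L = 15 * 8 = 120 kN-m

120 kN-m


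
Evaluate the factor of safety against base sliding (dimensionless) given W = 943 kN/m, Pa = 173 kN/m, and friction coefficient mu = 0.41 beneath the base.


Resisting force = mu * W = 0.41 * 943 = 386.63 kN/m
FOS = Resisting / Driving = 386.63 / 173
= 2.2349 (dimensionless)

2.2349 (dimensionless)


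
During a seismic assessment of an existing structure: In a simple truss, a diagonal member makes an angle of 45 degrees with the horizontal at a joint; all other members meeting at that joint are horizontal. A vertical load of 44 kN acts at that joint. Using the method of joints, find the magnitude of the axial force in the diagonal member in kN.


At the joint, only the diagonal has a vertical component, so vertical equilibrium gives:
F * sin(45) = 44
F = 44 / sin(45)
= 44 / 0.707107
= 62.23 kN

62.23 kN


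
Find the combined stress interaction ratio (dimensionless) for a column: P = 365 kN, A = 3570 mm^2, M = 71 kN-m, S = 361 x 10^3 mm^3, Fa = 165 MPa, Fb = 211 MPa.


f_a = P / A = 365000.0 / 3570 = 102.2409 MPa
f_b = M / S = 71000000.0 / 361000.0 = 196.6759 MPa
Ratio = f_a / Fa + f_b / Fb
= 102.2409 / 165 + 196.6759 / 211
= 1.5518 (dimensionless)

1.5518 (dimensionless)


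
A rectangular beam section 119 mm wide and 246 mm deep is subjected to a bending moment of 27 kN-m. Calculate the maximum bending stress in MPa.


I = b * h^3 / 12 = 119 * 246^3 / 12 = 147628782.0 mm^4
y = h / 2 = 246 / 2 = 123.0 mm
M = 27 kN-m = 27000000.0 N-mm
sigma = M * y / I = 27000000.0 * 123.0 / 147628782.0
= 22.5 MPa

22.5 MPa


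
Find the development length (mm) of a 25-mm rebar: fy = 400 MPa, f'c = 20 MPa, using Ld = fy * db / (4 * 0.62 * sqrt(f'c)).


Ld = (fy * db) / (4 * 0.62 * sqrt(f'c))
= (400 * 25) / (4 * 0.62 * sqrt(20))
= 10000 / 11.0909
= 901.64 mm

901.64 mm


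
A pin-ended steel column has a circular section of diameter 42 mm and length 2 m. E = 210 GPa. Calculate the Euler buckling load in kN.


I = pi * d^4 / 64 = 152745.02 mm^4
L = 2000.0 mm
P_cr = pi^2 * E * I / L^2
= 9.8696 * 210000.0 * 152745.02 / 2000.0^2
= 79145.48 N = 79.1455 kN

79.1455 kN


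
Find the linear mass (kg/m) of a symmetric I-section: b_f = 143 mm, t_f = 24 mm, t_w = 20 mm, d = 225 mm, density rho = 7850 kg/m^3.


A_flanges = 2 * 143 * 24 = 6864 mm^2
A_web = (225 - 2 * 24) * 20 = 3540 mm^2
A_total = 6864 + 3540 = 10404 mm^2 = 0.010404 m^2
Weight = rho * A = 7850 * 0.010404 = 81.6714 kg/m

81.6714 kg/m


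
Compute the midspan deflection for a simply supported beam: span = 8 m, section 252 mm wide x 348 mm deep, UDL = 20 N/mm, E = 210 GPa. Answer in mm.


I = 252 * 348^3 / 12 = 885028032.0 mm^4
L = 8000.0 mm, w = 20 N/mm, E = 210000.0 MPa
delta = 5 * w * L^4 / (384 * E * I)
= 5 * 20 * 8000.0^4 / (384 * 210000.0 * 885028032.0)
= 5.7392 mm

5.7392 mm


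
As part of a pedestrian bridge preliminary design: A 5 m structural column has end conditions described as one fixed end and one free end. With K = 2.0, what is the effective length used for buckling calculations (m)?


L_eff = K * L
= 2.0 * 5
= 10.0 m

10.0 m


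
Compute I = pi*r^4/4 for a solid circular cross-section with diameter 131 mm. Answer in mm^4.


r = d / 2 = 131 / 2 = 65.5 mm
I = pi * r^4 / 4 = pi * 65.5^4 / 4
= 14456231.07 mm^4

14456231.07 mm^4


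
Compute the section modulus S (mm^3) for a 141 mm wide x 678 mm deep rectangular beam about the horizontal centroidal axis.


S = b * h^2 / 6
= 141 * 678^2 / 6
= 141 * 459684 / 6
= 10802574.0 mm^3

10802574.0 mm^3


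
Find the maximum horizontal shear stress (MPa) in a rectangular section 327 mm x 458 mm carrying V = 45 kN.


A = b * h = 327 * 458 = 149766 mm^2
V = 45 kN = 45000.0 N
tau_max = 1.5 * V / A = 1.5 * 45000.0 / 149766
= 0.4507 MPa

0.4507 MPa


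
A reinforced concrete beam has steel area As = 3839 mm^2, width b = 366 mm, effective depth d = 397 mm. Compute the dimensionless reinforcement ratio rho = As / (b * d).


rho = As / (b * d)
= 3839 / (366 * 397)
= 3839 / 145302
= 0.026421 (dimensionless)

0.026421 (dimensionless)


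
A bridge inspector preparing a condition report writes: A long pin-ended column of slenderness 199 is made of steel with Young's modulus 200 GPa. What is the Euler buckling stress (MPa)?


sigma_cr = pi^2 * E / lambda^2
= 9.8696 * 200000.0 / 199^2
= 9.8696 * 200000.0 / 39601
= 49.8452 MPa

49.8452 MPa


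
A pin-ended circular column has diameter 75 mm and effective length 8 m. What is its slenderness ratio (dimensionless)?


Radius of gyration r = d / 4 = 75 / 4 = 18.75 mm
L_eff = 8000.0 mm
Slenderness ratio = L / r = 8000.0 / 18.75 = 426.67 (dimensionless)

426.67 (dimensionless)


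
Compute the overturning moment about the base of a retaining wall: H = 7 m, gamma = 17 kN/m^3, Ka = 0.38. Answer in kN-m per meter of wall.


Pa = 0.5 * Ka * gamma * H^2
= 0.5 * 0.38 * 17 * 7^2
= 158.27 kN/m
Arm = H / 3 = 7 / 3 = 2.3333 m
Mo = Pa * arm = Pa * H / 3 = 158.27 * 7 / 3 = 369.2967 kN-m/m

369.2967 kN-m/m


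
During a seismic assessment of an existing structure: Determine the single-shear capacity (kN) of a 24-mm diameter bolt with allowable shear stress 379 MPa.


A = pi * d^2 / 4 = pi * 24^2 / 4 = 452.3893 mm^2
V = f_v * A / 1000 = 379 * 452.3893 / 1000
= 171.4556 kN

171.4556 kN


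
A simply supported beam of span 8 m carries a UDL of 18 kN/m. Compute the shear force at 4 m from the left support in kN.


R_A = w * L / 2 = 18 * 8 / 2 = 72.0 kN
V(x) = R_A - w * x = 72.0 - 18 * 4
= 0.0 kN

0.0 kN


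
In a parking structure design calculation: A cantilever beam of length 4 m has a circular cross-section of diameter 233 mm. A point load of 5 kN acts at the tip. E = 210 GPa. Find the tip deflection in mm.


I = pi * d^4 / 64 = pi * 233^4 / 64 = 144675030.57 mm^4
L = 4000.0 mm, P = 5000.0 N, E = 210000.0 MPa
delta = P * L^3 / (3 * E * I)
= 5000.0 * 4000.0^3 / (3 * 210000.0 * 144675030.57)
= 3.5109 mm

3.5109 mm


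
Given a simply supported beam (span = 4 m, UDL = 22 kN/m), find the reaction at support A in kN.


Total load = w * L = 22 * 4 = 88 kN
By symmetry, each reaction R = total / 2 = 88 / 2 = 44.0 kN

44.0 kN


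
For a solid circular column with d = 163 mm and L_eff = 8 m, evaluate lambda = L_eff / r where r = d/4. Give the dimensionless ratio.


Radius of gyration r = d / 4 = 163 / 4 = 40.75 mm
L_eff = 8000.0 mm
Slenderness ratio = L / r = 8000.0 / 40.75 = 196.32 (dimensionless)

196.32 (dimensionless)


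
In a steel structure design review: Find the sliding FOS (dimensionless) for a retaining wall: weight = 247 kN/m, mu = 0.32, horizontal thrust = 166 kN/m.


Resisting force = mu * W = 0.32 * 247 = 79.04 kN/m
FOS = Resisting / Driving = 79.04 / 166
= 0.4761 (dimensionless)

0.4761 (dimensionless)


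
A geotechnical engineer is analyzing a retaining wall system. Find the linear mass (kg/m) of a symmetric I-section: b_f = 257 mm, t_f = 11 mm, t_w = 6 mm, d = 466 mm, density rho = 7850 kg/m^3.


A_flanges = 2 * 257 * 11 = 5654 mm^2
A_web = (466 - 2 * 11) * 6 = 2664 mm^2
A_total = 5654 + 2664 = 8318 mm^2 = 0.008318 m^2
Weight = rho * A = 7850 * 0.008318 = 65.2963 kg/m

65.2963 kg/m


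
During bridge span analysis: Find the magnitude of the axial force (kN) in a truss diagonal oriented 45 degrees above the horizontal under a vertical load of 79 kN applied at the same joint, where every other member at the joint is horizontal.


At the joint, only the diagonal has a vertical component, so vertical equilibrium gives:
F * sin(45) = 79
F = 79 / sin(45)
= 79 / 0.707107
= 111.72 kN

111.72 kN


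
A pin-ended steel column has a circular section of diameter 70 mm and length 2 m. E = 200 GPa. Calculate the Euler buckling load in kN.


I = pi * d^4 / 64 = 1178588.12 mm^4
L = 2000.0 mm
P_cr = pi^2 * E * I / L^2
= 9.8696 * 200000.0 * 1178588.12 / 2000.0^2
= 581609.92 N = 581.6099 kN

581.6099 kN


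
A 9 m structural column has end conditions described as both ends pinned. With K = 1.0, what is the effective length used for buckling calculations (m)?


L_eff = K * L
= 1.0 * 9
= 9.0 m

9.0 m


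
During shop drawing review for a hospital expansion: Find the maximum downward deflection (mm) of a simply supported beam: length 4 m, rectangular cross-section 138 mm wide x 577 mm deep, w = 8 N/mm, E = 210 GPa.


I = 138 * 577^3 / 12 = 2209150379.5 mm^4
L = 4000.0 mm, w = 8 N/mm, E = 210000.0 MPa
delta = 5 * w * L^4 / (384 * E * I)
= 5 * 8 * 4000.0^4 / (384 * 210000.0 * 2209150379.5)
= 0.0575 mm

0.0575 mm


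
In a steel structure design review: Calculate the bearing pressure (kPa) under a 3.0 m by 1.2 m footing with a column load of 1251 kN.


A = 3.0 * 1.2 = 3.6 m^2
q = P / A = 1251 / 3.6
= 347.5 kPa

347.5 kPa


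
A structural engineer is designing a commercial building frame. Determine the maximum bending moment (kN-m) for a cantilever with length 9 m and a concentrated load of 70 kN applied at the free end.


For a cantilever with a point load at the free end:
M_max = P * L = 70 * 9 = 630 kN-m

630 kN-m


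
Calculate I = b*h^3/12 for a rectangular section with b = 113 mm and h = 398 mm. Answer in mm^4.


I = b * h^3 / 12
= 113 * 398^3 / 12
= 113 * 63044792 / 12
= 593671791.33 mm^4

593671791.33 mm^4


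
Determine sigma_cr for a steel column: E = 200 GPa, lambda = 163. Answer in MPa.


sigma_cr = pi^2 * E / lambda^2
= 9.8696 * 200000.0 / 163^2
= 9.8696 * 200000.0 / 26569
= 74.2941 MPa

74.2941 MPa


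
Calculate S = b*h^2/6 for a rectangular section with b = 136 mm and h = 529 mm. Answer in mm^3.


S = b * h^2 / 6
= 136 * 529^2 / 6
= 136 * 279841 / 6
= 6343062.67 mm^3

6343062.67 mm^3


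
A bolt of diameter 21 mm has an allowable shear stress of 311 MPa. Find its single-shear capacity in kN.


A = pi * d^2 / 4 = pi * 21^2 / 4 = 346.3606 mm^2
V = f_v * A / 1000 = 311 * 346.3606 / 1000
= 107.7181 kN

107.7181 kN


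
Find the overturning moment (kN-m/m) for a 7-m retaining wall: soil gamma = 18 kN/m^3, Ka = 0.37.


Pa = 0.5 * Ka * gamma * H^2
= 0.5 * 0.37 * 18 * 7^2
= 163.17 kN/m
Arm = H / 3 = 7 / 3 = 2.3333 m
Mo = Pa * arm = Pa * H / 3 = 163.17 * 7 / 3 = 380.73 kN-m/m

380.73 kN-m/m


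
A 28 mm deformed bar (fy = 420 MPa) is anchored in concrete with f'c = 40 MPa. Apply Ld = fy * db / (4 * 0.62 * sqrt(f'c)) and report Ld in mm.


Ld = (fy * db) / (4 * 0.62 * sqrt(f'c))
= (420 * 28) / (4 * 0.62 * sqrt(40))
= 11760 / 15.6849
= 749.77 mm

749.77 mm


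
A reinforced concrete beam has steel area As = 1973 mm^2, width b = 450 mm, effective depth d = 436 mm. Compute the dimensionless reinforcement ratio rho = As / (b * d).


rho = As / (b * d)
= 1973 / (450 * 436)
= 1973 / 196200
= 0.010056 (dimensionless)

0.010056 (dimensionless)


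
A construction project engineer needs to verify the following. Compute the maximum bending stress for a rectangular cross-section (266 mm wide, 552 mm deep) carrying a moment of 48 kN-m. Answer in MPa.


I = b * h^3 / 12 = 266 * 552^3 / 12 = 3728358144.0 mm^4
y = h / 2 = 552 / 2 = 276.0 mm
M = 48 kN-m = 48000000.0 N-mm
sigma = M * y / I = 48000000.0 * 276.0 / 3728358144.0
= 3.55 MPa

3.55 MPa


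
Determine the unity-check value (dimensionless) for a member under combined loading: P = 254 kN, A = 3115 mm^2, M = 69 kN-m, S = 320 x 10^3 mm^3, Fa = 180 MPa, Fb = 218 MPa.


f_a = P / A = 254000.0 / 3115 = 81.5409 MPa
f_b = M / S = 69000000.0 / 320000.0 = 215.625 MPa
Ratio = f_a / Fa + f_b / Fb
= 81.5409 / 180 + 215.625 / 218
= 1.4421 (dimensionless)

1.4421 (dimensionless)


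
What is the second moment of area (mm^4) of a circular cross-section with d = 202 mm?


r = d / 2 = 202 / 2 = 101.0 mm
I = pi * r^4 / 4 = pi * 101.0^4 / 4
= 81728847.83 mm^4

81728847.83 mm^4


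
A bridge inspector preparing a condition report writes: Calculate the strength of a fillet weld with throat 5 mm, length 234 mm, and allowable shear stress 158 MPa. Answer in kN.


Strength = throat * length * allowable stress
= 5 * 234 * 158 N
= 184860 N
= 184.86 kN

184.86 kN


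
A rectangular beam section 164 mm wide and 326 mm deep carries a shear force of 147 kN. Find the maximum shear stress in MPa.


A = b * h = 164 * 326 = 53464 mm^2
V = 147 kN = 147000.0 N
tau_max = 1.5 * V / A = 1.5 * 147000.0 / 53464
= 4.1243 MPa

4.1243 MPa


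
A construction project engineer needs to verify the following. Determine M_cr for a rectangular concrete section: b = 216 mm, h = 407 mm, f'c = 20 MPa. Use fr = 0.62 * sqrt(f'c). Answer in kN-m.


fr = 0.62 * sqrt(20) = 0.62 * 4.4721 = 2.7727 MPa
I = 216 * 407^3 / 12 = 1213544574.0 mm^4
y_t = 203.5 mm
M_cr = fr * I / y_t = 2.7727 * 1213544574.0 / 203.5 N-mm
= 16.5348 kN-m

16.5348 kN-m


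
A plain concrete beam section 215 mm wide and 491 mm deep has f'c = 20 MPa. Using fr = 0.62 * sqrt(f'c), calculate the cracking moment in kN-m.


fr = 0.62 * sqrt(20) = 0.62 * 4.4721 = 2.7727 MPa
I = 215 * 491^3 / 12 = 2120809647.08 mm^4
y_t = 245.5 mm
M_cr = fr * I / y_t = 2.7727 * 2120809647.08 / 245.5 N-mm
= 23.9528 kN-m

23.9528 kN-m


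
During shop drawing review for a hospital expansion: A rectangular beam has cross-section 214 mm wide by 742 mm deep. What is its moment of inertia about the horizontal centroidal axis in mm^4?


I = b * h^3 / 12
= 214 * 742^3 / 12
= 214 * 408518488 / 12
= 7285246369.33 mm^4

7285246369.33 mm^4


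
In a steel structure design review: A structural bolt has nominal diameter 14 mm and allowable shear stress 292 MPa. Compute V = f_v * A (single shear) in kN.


A = pi * d^2 / 4 = pi * 14^2 / 4 = 153.938 mm^2
V = f_v * A / 1000 = 292 * 153.938 / 1000
= 44.9499 kN

44.9499 kN


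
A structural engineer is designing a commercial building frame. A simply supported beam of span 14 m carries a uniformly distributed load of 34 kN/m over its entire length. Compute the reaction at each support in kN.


Total load = w * L = 34 * 14 = 476 kN
By symmetry, each reaction R = total / 2 = 476 / 2 = 238.0 kN

238.0 kN


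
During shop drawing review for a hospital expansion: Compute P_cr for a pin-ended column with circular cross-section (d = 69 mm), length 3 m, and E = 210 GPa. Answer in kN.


I = pi * d^4 / 64 = 1112669.7 mm^4
L = 3000.0 mm
P_cr = pi^2 * E * I / L^2
= 9.8696 * 210000.0 * 1112669.7 / 3000.0^2
= 256237.56 N = 256.2376 kN

256.2376 kN


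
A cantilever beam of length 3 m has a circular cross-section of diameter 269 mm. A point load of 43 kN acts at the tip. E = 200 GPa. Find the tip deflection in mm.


I = pi * d^4 / 64 = pi * 269^4 / 64 = 257027160.69 mm^4
L = 3000.0 mm, P = 43000.0 N, E = 200000.0 MPa
delta = P * L^3 / (3 * E * I)
= 43000.0 * 3000.0^3 / (3 * 200000.0 * 257027160.69)
= 7.5284 mm

7.5284 mm
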